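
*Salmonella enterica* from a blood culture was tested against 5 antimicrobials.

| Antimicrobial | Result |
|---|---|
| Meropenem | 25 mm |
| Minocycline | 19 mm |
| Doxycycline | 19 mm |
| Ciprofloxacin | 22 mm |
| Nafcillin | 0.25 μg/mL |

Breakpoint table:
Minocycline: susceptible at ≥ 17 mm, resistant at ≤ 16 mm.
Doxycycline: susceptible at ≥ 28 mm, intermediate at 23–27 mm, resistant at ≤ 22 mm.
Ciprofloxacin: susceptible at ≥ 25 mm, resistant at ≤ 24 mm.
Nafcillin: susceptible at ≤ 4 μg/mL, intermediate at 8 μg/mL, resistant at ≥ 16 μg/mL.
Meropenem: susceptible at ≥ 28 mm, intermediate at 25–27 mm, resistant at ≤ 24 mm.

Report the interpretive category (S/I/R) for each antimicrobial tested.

Meropenem (25 mm) in 25–27 mm — Intermediate
Minocycline 19 mm: ≥ 17 mm — S
Doxycycline 19 mm: ≤ 22 mm ⇒ R
Ciprofloxacin 22 mm: ≤ 24 mm — R
Nafcillin 0.25 μg/mL: ≤ 4 μg/mL → Susceptible

I, S, R, R, S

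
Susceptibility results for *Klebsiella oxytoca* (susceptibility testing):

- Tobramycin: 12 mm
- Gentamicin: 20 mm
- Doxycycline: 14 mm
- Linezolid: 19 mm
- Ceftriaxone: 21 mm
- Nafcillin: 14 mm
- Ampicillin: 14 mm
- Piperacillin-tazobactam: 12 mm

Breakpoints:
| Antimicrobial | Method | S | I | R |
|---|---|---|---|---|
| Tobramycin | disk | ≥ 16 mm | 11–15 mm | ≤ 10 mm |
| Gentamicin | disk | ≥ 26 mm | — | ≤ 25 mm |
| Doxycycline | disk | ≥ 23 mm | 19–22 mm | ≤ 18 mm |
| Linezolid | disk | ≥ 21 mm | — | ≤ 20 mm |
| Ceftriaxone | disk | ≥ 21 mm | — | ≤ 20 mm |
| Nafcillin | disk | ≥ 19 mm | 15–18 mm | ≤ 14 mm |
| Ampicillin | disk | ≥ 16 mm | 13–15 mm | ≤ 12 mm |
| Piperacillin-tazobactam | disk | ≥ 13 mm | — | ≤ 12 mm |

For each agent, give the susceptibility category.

Tobramycin: 12 mm is in 11–15 mm — intermediate
Gentamicin (20 mm) ≤ 25 mm → R
Doxycycline (14 mm) ≤ 18 mm ⇒ R
Linezolid (19 mm) ≤ 20 mm → R
Ceftriaxone: 21 mm is ≥ 21 mm — S
Nafcillin: 14 mm is ≤ 14 mm — Resistant
Ampicillin 14 mm: in 13–15 mm → I
Piperacillin-tazobactam (12 mm) ≤ 12 mm — resistant

I, R, R, R, S, R, I, R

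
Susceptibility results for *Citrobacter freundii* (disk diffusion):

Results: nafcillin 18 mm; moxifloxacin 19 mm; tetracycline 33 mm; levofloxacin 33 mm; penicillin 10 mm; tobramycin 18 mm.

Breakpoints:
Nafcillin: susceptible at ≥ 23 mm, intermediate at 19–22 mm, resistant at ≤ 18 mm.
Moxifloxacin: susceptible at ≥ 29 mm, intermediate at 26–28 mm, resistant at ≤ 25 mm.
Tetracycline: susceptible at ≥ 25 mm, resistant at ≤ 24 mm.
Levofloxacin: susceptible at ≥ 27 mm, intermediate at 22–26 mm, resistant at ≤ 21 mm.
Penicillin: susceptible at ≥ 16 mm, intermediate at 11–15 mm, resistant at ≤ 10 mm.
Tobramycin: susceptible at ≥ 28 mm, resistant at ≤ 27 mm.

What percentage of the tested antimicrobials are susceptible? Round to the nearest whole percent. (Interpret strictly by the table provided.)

33%

Nafcillin 18 mm: ≤ 18 mm — resistant
Moxifloxacin: 19 mm is ≤ 25 mm → resistant
Tetracycline (33 mm) ≥ 25 mm → S
Levofloxacin 33 mm: ≥ 27 mm — Susceptible
Penicillin: 10 mm is ≤ 10 mm → resistant
Tobramycin (18 mm) ≤ 27 mm — Resistant
Susceptible: 2/6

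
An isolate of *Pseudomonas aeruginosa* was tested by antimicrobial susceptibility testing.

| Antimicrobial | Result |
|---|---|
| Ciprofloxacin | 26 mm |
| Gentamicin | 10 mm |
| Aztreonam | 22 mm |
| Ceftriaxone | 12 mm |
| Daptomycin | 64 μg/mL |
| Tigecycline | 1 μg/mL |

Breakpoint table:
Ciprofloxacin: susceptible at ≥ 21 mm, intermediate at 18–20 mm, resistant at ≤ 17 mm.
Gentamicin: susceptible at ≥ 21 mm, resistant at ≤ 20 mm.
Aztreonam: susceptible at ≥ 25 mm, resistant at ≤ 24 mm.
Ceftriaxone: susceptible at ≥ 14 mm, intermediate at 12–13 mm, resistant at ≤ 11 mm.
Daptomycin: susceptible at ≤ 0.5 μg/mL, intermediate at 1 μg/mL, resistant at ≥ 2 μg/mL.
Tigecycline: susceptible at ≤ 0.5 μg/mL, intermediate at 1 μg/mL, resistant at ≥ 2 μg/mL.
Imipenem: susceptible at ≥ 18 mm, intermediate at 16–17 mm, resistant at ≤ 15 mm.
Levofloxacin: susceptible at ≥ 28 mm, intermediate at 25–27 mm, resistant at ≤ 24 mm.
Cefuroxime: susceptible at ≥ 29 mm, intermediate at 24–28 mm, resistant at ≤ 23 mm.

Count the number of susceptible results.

Ciprofloxacin 26 mm: ≥ 21 mm ⇒ Susceptible
Gentamicin 10 mm: ≤ 20 mm ⇒ R
Aztreonam 22 mm: ≤ 24 mm — Resistant
Ceftriaxone 12 mm: in 12–13 mm ⇒ intermediate
Daptomycin (64 μg/mL) ≥ 2 μg/mL → R
Tigecycline (1 μg/mL) = 1 μg/mL — I
Susceptible: 1

1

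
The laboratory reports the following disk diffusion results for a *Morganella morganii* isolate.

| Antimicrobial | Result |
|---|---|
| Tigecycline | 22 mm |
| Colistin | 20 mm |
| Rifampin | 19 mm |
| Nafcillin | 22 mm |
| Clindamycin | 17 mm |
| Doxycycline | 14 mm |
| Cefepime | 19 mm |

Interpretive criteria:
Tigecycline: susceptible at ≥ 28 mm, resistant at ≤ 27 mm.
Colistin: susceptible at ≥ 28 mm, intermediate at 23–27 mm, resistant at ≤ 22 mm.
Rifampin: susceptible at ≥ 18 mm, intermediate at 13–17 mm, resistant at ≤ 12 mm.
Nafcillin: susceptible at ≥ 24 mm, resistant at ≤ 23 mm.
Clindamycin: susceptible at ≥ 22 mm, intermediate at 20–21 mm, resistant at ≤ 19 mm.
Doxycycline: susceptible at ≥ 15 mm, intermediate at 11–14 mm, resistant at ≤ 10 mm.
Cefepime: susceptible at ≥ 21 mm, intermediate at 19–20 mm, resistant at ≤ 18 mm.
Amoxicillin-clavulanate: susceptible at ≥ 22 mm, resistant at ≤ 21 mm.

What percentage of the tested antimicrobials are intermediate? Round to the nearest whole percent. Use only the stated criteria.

Tigecycline (22 mm) ≤ 27 mm → R
Colistin: 20 mm is ≤ 22 mm → resistant
Rifampin 19 mm: ≥ 18 mm — S
Nafcillin: 22 mm is ≤ 23 mm ⇒ R
Clindamycin (17 mm) ≤ 19 mm — R
Doxycycline: 14 mm is in 11–14 mm → I
Cefepime (19 mm) in 19–20 mm → Intermediate
Intermediate: 2/7

29%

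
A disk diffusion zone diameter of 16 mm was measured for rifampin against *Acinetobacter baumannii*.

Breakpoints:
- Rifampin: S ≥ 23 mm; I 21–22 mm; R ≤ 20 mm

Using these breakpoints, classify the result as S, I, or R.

Rifampin (16 mm) ≤ 20 mm → R

Resistant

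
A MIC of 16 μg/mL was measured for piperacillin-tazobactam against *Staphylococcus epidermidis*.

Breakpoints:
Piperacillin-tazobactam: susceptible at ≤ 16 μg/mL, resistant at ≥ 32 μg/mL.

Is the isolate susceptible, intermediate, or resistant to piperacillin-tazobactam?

Piperacillin-tazobactam (16 μg/mL) ≤ 16 μg/mL — S

Susceptible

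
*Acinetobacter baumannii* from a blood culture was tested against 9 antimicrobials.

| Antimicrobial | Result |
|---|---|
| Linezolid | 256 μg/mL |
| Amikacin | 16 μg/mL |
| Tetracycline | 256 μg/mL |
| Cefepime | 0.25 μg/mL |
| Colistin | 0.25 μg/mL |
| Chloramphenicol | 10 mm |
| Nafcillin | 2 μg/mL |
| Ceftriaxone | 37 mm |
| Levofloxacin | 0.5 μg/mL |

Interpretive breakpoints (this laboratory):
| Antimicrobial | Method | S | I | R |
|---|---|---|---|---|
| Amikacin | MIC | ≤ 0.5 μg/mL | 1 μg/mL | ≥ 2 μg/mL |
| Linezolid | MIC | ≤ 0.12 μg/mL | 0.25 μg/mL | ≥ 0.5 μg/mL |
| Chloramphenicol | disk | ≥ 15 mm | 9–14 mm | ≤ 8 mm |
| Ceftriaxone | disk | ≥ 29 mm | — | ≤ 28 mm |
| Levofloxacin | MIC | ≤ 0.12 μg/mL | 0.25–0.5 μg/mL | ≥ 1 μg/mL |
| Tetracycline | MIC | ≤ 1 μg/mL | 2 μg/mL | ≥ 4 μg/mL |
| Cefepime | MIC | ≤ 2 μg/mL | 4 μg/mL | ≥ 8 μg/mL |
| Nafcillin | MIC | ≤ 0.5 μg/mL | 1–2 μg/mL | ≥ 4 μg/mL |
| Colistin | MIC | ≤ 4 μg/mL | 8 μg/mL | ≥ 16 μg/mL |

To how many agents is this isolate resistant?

3

Linezolid: 256 μg/mL is ≥ 0.5 μg/mL → R
Amikacin 16 μg/mL: ≥ 2 μg/mL → R
Tetracycline (256 μg/mL) ≥ 4 μg/mL ⇒ R
Cefepime 0.25 μg/mL: ≤ 2 μg/mL — S
Colistin (0.25 μg/mL) ≤ 4 μg/mL → susceptible
Chloramphenicol: 10 mm is in 9–14 mm ⇒ Intermediate
Nafcillin (2 μg/mL) in 1–2 μg/mL ⇒ intermediate
Ceftriaxone 37 mm: ≥ 29 mm — S
Levofloxacin (0.5 μg/mL) in 0.25–0.5 μg/mL — I
Resistant: 3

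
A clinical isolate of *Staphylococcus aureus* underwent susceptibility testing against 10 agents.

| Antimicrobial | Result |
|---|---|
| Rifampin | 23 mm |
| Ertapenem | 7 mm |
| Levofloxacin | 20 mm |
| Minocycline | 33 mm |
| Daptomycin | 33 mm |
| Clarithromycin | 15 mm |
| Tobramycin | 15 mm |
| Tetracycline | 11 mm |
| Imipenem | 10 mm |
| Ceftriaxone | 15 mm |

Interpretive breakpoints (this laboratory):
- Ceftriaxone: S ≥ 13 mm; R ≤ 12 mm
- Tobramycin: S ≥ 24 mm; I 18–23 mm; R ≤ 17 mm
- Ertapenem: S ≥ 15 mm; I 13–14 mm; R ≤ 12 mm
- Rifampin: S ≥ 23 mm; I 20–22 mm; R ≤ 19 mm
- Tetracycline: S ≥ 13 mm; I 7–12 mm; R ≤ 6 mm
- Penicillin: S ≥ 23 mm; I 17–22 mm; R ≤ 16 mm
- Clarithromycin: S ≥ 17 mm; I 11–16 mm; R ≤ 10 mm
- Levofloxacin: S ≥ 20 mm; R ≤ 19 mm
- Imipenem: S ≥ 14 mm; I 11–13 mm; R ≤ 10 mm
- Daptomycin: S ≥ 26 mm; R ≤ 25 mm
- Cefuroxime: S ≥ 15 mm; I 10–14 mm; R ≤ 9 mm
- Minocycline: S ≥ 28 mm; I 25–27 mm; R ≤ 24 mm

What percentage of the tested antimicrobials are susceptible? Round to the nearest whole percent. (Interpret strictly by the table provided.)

Rifampin 23 mm: ≥ 23 mm → S
Ertapenem: 7 mm is ≤ 12 mm → Resistant
Levofloxacin: 20 mm is ≥ 20 mm ⇒ S
Minocycline: 33 mm is ≥ 28 mm ⇒ S
Daptomycin: 33 mm is ≥ 26 mm — S
Clarithromycin (15 mm) in 11–16 mm → intermediate
Tobramycin: 15 mm is ≤ 17 mm → Resistant
Tetracycline 11 mm: in 7–12 mm — Intermediate
Imipenem 10 mm: ≤ 10 mm — R
Ceftriaxone 15 mm: ≥ 13 mm → susceptible
Susceptible: 5/10

50%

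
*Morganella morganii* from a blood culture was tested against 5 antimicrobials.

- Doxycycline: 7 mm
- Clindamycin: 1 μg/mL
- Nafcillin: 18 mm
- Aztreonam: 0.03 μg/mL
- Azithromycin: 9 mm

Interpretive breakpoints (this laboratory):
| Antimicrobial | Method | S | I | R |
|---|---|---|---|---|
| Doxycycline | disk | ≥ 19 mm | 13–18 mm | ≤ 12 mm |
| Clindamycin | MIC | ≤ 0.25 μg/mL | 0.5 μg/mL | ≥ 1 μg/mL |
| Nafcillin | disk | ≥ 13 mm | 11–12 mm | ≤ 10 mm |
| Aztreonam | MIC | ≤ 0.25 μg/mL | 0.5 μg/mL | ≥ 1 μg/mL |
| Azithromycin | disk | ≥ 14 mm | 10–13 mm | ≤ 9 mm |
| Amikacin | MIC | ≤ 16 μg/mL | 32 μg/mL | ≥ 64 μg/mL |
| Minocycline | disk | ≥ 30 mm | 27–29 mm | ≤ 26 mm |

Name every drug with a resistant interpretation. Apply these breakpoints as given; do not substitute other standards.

doxycycline, clindamycin, azithromycin

Doxycycline: 7 mm is ≤ 12 mm — Resistant
Clindamycin: 1 μg/mL is ≥ 1 μg/mL ⇒ resistant
Nafcillin (18 mm) ≥ 13 mm ⇒ susceptible
Aztreonam 0.03 μg/mL: ≤ 0.25 μg/mL — Susceptible
Azithromycin: 9 mm is ≤ 9 mm — R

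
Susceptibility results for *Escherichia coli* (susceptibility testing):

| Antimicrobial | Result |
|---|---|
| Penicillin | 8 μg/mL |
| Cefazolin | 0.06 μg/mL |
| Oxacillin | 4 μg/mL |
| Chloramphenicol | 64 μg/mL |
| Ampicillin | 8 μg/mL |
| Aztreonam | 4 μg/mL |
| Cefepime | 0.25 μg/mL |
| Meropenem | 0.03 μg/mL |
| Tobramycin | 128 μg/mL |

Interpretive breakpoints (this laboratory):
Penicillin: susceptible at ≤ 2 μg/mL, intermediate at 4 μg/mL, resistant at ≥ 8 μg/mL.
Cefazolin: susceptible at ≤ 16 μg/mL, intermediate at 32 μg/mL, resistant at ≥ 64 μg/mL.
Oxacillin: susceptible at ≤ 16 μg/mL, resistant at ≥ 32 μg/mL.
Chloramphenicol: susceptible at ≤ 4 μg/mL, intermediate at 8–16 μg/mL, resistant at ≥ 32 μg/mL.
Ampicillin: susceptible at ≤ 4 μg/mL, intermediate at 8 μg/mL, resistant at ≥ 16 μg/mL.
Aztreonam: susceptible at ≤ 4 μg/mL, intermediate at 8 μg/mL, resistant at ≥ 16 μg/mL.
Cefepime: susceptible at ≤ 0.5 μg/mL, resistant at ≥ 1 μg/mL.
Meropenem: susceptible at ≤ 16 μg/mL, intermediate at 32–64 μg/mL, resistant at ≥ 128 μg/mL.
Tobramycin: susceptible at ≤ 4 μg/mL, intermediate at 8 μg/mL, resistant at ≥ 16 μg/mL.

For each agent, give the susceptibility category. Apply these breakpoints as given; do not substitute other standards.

R, S, S, R, I, S, S, S, R

Penicillin: 8 μg/mL is ≥ 8 μg/mL — Resistant
Cefazolin: 0.06 μg/mL is ≤ 16 μg/mL → S
Oxacillin: 4 μg/mL is ≤ 16 μg/mL — Susceptible
Chloramphenicol (64 μg/mL) ≥ 32 μg/mL → Resistant
Ampicillin (8 μg/mL) = 8 μg/mL ⇒ Intermediate
Aztreonam: 4 μg/mL is ≤ 4 μg/mL ⇒ S
Cefepime (0.25 μg/mL) ≤ 0.5 μg/mL ⇒ susceptible
Meropenem (0.03 μg/mL) ≤ 16 μg/mL → Susceptible
Tobramycin: 128 μg/mL is ≥ 16 μg/mL → R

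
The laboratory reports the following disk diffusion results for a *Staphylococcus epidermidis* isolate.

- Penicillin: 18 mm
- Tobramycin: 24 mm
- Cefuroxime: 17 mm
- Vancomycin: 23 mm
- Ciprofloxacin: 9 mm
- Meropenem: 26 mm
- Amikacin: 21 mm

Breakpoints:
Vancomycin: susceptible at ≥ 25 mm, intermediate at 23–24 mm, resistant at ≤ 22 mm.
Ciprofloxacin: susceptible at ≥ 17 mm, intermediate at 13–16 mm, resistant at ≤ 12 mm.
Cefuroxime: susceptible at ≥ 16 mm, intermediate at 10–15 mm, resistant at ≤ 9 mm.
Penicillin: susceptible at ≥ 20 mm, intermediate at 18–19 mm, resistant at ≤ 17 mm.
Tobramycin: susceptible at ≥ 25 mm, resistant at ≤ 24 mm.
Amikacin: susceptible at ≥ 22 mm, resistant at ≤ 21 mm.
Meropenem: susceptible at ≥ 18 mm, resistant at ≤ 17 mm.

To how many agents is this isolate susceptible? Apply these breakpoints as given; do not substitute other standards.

Penicillin (18 mm) in 18–19 mm → intermediate
Tobramycin: 24 mm is ≤ 24 mm → Resistant
Cefuroxime (17 mm) ≥ 16 mm → Susceptible
Vancomycin (23 mm) in 23–24 mm → Intermediate
Ciprofloxacin: 9 mm is ≤ 12 mm ⇒ Resistant
Meropenem: 26 mm is ≥ 18 mm — S
Amikacin (21 mm) ≤ 21 mm — R
Susceptible: 2

2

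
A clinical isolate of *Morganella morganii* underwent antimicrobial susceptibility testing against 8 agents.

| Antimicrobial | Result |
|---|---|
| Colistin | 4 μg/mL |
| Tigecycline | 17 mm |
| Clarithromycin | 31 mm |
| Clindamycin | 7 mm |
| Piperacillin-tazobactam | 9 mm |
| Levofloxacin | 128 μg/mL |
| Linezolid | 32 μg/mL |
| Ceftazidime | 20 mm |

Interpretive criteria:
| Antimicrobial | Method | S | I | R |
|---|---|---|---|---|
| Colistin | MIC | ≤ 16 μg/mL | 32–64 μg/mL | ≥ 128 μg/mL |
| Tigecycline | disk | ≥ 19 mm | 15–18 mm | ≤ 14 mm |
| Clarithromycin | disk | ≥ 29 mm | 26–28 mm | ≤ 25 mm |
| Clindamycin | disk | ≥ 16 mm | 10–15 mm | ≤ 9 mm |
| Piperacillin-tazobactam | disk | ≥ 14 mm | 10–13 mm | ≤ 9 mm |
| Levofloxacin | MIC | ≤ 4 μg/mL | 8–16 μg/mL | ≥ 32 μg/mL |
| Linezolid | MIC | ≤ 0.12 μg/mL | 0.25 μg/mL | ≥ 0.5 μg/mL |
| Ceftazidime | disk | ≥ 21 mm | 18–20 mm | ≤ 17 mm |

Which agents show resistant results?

Colistin (4 μg/mL) ≤ 16 μg/mL ⇒ susceptible
Tigecycline: 17 mm is in 15–18 mm → intermediate
Clarithromycin: 31 mm is ≥ 29 mm — Susceptible
Clindamycin: 7 mm is ≤ 9 mm ⇒ R
Piperacillin-tazobactam: 9 mm is ≤ 9 mm — Resistant
Levofloxacin: 128 μg/mL is ≥ 32 μg/mL — Resistant
Linezolid: 32 μg/mL is ≥ 0.5 μg/mL ⇒ R
Ceftazidime: 20 mm is in 18–20 mm → intermediate

clindamycin, piperacillin-tazobactam, levofloxacin, linezolid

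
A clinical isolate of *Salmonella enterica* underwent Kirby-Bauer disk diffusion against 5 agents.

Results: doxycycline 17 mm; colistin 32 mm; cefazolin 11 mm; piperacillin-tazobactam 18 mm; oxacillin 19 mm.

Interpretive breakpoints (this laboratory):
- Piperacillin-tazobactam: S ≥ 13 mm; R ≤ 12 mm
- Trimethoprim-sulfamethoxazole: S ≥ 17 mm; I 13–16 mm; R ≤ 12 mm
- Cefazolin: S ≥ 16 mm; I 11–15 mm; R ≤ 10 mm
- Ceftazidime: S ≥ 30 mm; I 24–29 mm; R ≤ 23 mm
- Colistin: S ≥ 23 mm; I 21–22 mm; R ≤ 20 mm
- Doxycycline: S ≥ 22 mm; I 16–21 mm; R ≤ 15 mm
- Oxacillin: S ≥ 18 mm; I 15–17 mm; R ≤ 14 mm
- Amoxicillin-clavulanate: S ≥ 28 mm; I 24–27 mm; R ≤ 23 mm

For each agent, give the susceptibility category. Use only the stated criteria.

Doxycycline (17 mm) in 16–21 mm — I
Colistin 32 mm: ≥ 23 mm → Susceptible
Cefazolin 11 mm: in 11–15 mm ⇒ intermediate
Piperacillin-tazobactam 18 mm: ≥ 13 mm → Susceptible
Oxacillin: 19 mm is ≥ 18 mm ⇒ S

I, S, I, S, S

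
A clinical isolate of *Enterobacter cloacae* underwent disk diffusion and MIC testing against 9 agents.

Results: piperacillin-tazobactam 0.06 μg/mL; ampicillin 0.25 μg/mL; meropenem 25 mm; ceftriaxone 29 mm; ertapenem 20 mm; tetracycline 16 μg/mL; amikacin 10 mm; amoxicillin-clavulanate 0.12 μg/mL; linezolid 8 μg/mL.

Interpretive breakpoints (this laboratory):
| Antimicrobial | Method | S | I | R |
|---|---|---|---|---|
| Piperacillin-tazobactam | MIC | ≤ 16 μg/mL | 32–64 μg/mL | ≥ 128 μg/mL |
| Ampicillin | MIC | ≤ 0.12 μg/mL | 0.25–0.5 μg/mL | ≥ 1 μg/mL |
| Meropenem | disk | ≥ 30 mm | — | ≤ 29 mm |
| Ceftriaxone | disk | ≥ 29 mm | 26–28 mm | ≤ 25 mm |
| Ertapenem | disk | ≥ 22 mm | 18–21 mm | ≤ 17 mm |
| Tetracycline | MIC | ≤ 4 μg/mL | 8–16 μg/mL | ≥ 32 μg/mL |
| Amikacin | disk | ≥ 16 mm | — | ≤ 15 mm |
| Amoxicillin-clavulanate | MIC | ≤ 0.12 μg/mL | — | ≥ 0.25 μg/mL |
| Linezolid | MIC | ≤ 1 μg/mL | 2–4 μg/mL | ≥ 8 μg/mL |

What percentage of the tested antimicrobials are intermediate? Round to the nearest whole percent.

33%

Piperacillin-tazobactam (0.06 μg/mL) ≤ 16 μg/mL → Susceptible
Ampicillin (0.25 μg/mL) in 0.25–0.5 μg/mL → intermediate
Meropenem 25 mm: ≤ 29 mm → resistant
Ceftriaxone: 29 mm is ≥ 29 mm — susceptible
Ertapenem: 20 mm is in 18–21 mm ⇒ intermediate
Tetracycline (16 μg/mL) in 8–16 μg/mL → intermediate
Amikacin: 10 mm is ≤ 15 mm ⇒ R
Amoxicillin-clavulanate 0.12 μg/mL: ≤ 0.12 μg/mL → susceptible
Linezolid 8 μg/mL: ≥ 8 μg/mL — R
Intermediate: 3/9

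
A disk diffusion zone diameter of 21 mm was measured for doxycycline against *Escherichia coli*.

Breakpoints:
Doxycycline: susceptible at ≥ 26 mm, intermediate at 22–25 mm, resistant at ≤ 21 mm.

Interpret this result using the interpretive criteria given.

Doxycycline (21 mm) ≤ 21 mm ⇒ resistant

Resistant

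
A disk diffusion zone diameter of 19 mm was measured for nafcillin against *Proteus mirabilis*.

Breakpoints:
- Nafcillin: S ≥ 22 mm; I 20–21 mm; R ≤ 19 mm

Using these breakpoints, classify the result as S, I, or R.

Nafcillin: 19 mm is ≤ 19 mm ⇒ R

R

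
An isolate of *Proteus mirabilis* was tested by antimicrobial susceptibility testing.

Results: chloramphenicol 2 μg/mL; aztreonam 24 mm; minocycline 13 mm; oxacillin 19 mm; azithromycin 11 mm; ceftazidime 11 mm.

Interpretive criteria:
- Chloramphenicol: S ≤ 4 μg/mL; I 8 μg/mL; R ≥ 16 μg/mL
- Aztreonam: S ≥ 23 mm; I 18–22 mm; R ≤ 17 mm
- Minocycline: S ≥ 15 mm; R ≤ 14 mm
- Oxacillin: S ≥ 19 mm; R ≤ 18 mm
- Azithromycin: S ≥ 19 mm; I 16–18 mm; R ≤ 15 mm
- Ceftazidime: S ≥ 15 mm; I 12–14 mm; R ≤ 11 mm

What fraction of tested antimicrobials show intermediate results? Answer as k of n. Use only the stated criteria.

Chloramphenicol: 2 μg/mL is ≤ 4 μg/mL — susceptible
Aztreonam: 24 mm is ≥ 23 mm → S
Minocycline 13 mm: ≤ 14 mm — Resistant
Oxacillin 19 mm: ≥ 19 mm ⇒ Susceptible
Azithromycin: 11 mm is ≤ 15 mm ⇒ resistant
Ceftazidime (11 mm) ≤ 11 mm — R
Intermediate: 0/6

0 of 6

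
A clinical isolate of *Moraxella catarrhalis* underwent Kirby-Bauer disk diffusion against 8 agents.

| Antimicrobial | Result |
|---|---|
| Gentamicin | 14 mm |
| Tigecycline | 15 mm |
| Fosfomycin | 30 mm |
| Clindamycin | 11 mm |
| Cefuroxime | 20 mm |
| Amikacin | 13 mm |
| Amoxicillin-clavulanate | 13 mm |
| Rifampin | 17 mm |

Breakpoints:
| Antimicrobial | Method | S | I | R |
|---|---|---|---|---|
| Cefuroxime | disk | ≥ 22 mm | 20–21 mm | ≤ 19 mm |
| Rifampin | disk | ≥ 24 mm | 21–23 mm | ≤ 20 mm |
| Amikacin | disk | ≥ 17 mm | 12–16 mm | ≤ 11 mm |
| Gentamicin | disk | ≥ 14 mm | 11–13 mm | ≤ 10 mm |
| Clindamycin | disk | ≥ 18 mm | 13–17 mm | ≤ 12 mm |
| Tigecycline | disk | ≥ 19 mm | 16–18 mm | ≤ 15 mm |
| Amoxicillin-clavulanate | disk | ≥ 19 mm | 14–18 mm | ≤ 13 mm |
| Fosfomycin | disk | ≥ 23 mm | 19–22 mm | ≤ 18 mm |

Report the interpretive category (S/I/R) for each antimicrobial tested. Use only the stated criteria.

S, R, S, R, I, I, R, R

Gentamicin 14 mm: ≥ 14 mm — susceptible
Tigecycline: 15 mm is ≤ 15 mm ⇒ Resistant
Fosfomycin: 30 mm is ≥ 23 mm → Susceptible
Clindamycin (11 mm) ≤ 12 mm ⇒ resistant
Cefuroxime: 20 mm is in 20–21 mm ⇒ Intermediate
Amikacin: 13 mm is in 12–16 mm — Intermediate
Amoxicillin-clavulanate (13 mm) ≤ 13 mm ⇒ R
Rifampin: 17 mm is ≤ 20 mm — resistant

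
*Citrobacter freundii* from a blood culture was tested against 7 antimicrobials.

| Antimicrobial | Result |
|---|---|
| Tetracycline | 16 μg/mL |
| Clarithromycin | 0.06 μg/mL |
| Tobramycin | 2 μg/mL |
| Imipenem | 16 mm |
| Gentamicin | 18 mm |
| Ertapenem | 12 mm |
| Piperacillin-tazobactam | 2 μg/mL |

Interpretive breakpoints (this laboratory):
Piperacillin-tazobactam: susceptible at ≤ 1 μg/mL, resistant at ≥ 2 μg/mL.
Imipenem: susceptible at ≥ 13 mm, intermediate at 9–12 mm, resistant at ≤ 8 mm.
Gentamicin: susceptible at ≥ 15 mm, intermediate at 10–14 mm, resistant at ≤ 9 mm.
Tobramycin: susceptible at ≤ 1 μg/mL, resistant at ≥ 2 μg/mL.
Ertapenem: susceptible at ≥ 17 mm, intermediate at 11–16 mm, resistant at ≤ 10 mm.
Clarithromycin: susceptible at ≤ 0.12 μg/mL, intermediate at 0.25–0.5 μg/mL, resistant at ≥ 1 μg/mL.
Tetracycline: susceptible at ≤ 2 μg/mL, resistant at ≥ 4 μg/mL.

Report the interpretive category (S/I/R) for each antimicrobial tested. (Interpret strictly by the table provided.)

Tetracycline: 16 μg/mL is ≥ 4 μg/mL → R
Clarithromycin 0.06 μg/mL: ≤ 0.12 μg/mL — Susceptible
Tobramycin: 2 μg/mL is ≥ 2 μg/mL → Resistant
Imipenem 16 mm: ≥ 13 mm ⇒ S
Gentamicin (18 mm) ≥ 15 mm ⇒ Susceptible
Ertapenem 12 mm: in 11–16 mm ⇒ Intermediate
Piperacillin-tazobactam: 2 μg/mL is ≥ 2 μg/mL ⇒ resistant

R, S, R, S, S, I, R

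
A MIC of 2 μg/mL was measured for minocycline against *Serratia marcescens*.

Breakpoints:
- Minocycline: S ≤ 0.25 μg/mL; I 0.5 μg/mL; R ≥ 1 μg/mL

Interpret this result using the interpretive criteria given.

Minocycline: 2 μg/mL is ≥ 1 μg/mL → resistant

Resistant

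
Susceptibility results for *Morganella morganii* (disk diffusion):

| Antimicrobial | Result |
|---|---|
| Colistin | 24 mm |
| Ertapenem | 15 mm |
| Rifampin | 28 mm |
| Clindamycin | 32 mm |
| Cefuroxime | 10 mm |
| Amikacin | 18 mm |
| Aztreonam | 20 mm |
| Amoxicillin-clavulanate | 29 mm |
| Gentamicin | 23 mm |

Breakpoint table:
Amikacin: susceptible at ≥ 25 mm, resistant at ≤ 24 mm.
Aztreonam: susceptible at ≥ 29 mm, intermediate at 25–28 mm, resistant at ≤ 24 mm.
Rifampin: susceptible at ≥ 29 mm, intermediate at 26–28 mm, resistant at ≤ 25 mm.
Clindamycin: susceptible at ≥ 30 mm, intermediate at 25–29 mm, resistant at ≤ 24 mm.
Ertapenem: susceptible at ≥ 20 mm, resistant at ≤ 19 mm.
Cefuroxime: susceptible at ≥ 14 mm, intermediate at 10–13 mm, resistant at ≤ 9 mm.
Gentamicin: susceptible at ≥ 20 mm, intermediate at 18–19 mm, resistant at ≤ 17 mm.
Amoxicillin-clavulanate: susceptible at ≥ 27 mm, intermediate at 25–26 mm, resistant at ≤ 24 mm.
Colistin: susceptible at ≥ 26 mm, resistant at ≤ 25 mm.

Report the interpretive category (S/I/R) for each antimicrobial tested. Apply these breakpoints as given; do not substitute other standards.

R, R, I, S, I, R, R, S, S

Colistin 24 mm: ≤ 25 mm ⇒ Resistant
Ertapenem (15 mm) ≤ 19 mm ⇒ R
Rifampin: 28 mm is in 26–28 mm — intermediate
Clindamycin: 32 mm is ≥ 30 mm → S
Cefuroxime: 10 mm is in 10–13 mm — Intermediate
Amikacin: 18 mm is ≤ 24 mm → R
Aztreonam: 20 mm is ≤ 24 mm ⇒ resistant
Amoxicillin-clavulanate 29 mm: ≥ 27 mm → susceptible
Gentamicin: 23 mm is ≥ 20 mm → Susceptible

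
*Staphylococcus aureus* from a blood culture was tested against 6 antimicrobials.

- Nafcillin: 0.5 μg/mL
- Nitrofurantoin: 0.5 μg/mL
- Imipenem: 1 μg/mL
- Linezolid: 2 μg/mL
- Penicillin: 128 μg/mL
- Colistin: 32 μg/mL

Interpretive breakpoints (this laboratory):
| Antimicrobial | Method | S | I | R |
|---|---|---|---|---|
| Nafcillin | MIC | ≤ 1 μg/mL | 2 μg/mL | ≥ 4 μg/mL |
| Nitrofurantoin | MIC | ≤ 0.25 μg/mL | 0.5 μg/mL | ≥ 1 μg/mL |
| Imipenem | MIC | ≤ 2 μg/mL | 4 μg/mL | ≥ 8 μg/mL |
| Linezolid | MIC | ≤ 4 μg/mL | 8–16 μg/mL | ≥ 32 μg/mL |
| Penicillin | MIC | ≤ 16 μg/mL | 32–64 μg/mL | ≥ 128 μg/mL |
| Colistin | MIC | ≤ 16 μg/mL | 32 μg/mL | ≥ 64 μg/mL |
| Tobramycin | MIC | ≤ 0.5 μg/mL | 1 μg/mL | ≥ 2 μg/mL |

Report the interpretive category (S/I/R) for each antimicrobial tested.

S, I, S, S, R, I

Nafcillin: 0.5 μg/mL is ≤ 1 μg/mL → S
Nitrofurantoin: 0.5 μg/mL is = 0.5 μg/mL — intermediate
Imipenem: 1 μg/mL is ≤ 2 μg/mL → susceptible
Linezolid (2 μg/mL) ≤ 4 μg/mL → S
Penicillin: 128 μg/mL is ≥ 128 μg/mL → Resistant
Colistin (32 μg/mL) = 32 μg/mL ⇒ Intermediate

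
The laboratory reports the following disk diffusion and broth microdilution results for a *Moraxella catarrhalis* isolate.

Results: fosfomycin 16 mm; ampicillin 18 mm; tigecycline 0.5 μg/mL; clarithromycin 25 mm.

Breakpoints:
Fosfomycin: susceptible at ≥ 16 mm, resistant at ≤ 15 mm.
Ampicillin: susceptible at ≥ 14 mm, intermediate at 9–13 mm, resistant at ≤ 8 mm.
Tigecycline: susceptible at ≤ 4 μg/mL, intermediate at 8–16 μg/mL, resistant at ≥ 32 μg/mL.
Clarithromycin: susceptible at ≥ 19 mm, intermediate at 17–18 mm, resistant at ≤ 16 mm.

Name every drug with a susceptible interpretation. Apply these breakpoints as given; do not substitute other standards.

Fosfomycin: 16 mm is ≥ 16 mm ⇒ susceptible
Ampicillin (18 mm) ≥ 14 mm — susceptible
Tigecycline 0.5 μg/mL: ≤ 4 μg/mL → susceptible
Clarithromycin: 25 mm is ≥ 19 mm ⇒ Susceptible

fosfomycin, ampicillin, tigecycline, clarithromycin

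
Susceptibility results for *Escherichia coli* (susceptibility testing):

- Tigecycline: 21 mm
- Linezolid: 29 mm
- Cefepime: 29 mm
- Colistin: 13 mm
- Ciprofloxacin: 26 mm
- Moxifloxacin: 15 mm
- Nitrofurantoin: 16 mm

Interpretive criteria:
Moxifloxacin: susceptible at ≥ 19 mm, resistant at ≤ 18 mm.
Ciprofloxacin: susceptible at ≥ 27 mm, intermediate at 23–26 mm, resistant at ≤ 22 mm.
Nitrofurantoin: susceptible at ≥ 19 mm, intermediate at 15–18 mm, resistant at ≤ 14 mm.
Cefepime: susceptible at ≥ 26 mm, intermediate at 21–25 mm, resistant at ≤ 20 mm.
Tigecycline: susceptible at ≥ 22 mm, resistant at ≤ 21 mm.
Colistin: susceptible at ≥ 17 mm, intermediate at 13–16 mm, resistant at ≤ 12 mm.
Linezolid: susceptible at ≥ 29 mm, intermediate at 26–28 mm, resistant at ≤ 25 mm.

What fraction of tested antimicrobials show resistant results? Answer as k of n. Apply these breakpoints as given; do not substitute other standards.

2 of 7

Tigecycline (21 mm) ≤ 21 mm → R
Linezolid (29 mm) ≥ 29 mm ⇒ Susceptible
Cefepime 29 mm: ≥ 26 mm → S
Colistin 13 mm: in 13–16 mm ⇒ I
Ciprofloxacin 26 mm: in 23–26 mm ⇒ intermediate
Moxifloxacin: 15 mm is ≤ 18 mm — Resistant
Nitrofurantoin: 16 mm is in 15–18 mm — intermediate
Resistant: 2/7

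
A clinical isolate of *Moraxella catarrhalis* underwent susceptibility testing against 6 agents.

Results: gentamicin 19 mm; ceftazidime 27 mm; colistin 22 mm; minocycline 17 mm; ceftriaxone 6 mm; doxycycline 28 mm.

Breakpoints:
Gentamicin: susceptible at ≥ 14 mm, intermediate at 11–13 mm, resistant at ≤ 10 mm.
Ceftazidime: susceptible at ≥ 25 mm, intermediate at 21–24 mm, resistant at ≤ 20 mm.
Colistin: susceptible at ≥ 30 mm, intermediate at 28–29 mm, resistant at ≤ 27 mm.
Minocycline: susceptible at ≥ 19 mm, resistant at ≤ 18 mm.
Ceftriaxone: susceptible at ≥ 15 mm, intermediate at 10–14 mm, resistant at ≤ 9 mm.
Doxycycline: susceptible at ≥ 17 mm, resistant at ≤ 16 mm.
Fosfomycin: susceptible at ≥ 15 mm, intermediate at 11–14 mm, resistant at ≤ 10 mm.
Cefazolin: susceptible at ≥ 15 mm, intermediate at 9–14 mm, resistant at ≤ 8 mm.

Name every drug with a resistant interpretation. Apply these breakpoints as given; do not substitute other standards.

colistin, minocycline, ceftriaxone

Gentamicin: 19 mm is ≥ 14 mm ⇒ Susceptible
Ceftazidime (27 mm) ≥ 25 mm → susceptible
Colistin: 22 mm is ≤ 27 mm → resistant
Minocycline 17 mm: ≤ 18 mm → R
Ceftriaxone 6 mm: ≤ 9 mm — R
Doxycycline 28 mm: ≥ 17 mm — S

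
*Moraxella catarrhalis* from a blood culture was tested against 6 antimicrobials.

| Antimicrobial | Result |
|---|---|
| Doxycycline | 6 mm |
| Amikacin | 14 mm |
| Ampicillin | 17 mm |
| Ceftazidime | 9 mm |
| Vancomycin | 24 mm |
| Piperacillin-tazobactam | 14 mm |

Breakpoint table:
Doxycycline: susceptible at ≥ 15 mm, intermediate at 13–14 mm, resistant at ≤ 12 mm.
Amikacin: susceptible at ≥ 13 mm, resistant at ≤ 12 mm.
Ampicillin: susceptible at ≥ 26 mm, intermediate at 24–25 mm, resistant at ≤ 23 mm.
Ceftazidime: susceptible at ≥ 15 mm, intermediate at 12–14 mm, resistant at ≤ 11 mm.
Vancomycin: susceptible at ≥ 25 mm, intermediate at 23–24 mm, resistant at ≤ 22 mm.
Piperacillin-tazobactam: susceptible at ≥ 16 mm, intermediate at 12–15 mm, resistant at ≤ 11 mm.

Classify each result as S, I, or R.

Doxycycline (6 mm) ≤ 12 mm — resistant
Amikacin 14 mm: ≥ 13 mm ⇒ Susceptible
Ampicillin (17 mm) ≤ 23 mm → resistant
Ceftazidime (9 mm) ≤ 11 mm ⇒ R
Vancomycin (24 mm) in 23–24 mm → Intermediate
Piperacillin-tazobactam 14 mm: in 12–15 mm ⇒ Intermediate

R, S, R, R, I, I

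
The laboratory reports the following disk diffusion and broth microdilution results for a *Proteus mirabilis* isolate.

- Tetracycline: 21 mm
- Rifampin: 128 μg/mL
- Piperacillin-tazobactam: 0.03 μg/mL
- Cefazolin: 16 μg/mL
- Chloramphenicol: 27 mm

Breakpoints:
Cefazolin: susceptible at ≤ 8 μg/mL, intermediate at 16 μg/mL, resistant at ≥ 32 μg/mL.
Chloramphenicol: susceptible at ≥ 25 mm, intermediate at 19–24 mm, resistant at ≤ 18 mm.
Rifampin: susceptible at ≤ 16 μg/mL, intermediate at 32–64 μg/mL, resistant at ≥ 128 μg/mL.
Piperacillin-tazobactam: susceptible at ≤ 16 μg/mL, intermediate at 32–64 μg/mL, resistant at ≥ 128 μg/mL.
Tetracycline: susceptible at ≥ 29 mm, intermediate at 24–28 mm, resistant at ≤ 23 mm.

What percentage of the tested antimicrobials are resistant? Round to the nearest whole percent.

Tetracycline: 21 mm is ≤ 23 mm → R
Rifampin: 128 μg/mL is ≥ 128 μg/mL → R
Piperacillin-tazobactam: 0.03 μg/mL is ≤ 16 μg/mL → susceptible
Cefazolin (16 μg/mL) = 16 μg/mL → I
Chloramphenicol 27 mm: ≥ 25 mm ⇒ susceptible
Resistant: 2/5

40%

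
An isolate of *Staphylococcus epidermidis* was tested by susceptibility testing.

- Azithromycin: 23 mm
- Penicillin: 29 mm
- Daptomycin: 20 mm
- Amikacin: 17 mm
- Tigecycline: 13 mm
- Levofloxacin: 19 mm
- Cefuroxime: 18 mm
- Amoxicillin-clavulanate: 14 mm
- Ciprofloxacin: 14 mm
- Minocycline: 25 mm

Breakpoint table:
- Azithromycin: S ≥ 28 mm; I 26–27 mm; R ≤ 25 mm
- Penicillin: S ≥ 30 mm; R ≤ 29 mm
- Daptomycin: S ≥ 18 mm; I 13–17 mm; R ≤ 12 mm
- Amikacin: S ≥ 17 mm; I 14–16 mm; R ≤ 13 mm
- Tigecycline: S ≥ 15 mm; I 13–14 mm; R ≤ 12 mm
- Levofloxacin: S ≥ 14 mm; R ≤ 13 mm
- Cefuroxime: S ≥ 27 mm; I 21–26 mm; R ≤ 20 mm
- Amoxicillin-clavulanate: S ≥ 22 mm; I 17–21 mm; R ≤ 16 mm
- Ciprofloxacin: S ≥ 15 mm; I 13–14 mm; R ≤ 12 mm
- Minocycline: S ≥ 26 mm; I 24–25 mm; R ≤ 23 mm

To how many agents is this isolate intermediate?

3

Azithromycin 23 mm: ≤ 25 mm → Resistant
Penicillin 29 mm: ≤ 29 mm → Resistant
Daptomycin 20 mm: ≥ 18 mm → S
Amikacin 17 mm: ≥ 17 mm — S
Tigecycline (13 mm) in 13–14 mm — I
Levofloxacin: 19 mm is ≥ 14 mm ⇒ S
Cefuroxime: 18 mm is ≤ 20 mm — resistant
Amoxicillin-clavulanate 14 mm: ≤ 16 mm → R
Ciprofloxacin (14 mm) in 13–14 mm → intermediate
Minocycline: 25 mm is in 24–25 mm → Intermediate
Intermediate: 3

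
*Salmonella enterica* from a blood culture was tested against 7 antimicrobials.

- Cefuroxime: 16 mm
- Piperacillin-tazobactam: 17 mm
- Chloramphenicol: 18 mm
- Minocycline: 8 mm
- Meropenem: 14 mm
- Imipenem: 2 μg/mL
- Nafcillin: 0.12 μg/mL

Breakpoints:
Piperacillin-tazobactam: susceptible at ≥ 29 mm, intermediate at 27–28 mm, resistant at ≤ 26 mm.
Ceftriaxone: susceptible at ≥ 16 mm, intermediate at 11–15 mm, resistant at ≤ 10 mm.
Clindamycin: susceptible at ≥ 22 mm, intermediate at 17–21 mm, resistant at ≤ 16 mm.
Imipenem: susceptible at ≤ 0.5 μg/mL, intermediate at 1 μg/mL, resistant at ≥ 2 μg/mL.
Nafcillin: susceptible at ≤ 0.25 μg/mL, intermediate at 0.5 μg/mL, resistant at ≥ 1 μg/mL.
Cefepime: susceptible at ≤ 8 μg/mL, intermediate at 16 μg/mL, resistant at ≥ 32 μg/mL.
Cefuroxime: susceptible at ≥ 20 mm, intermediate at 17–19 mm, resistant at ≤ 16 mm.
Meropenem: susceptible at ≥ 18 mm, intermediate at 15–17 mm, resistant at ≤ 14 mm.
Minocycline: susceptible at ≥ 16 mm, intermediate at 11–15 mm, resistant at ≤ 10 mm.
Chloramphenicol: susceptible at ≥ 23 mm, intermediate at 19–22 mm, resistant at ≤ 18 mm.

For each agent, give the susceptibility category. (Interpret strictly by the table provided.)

R, R, R, R, R, R, S

Cefuroxime 16 mm: ≤ 16 mm — Resistant
Piperacillin-tazobactam (17 mm) ≤ 26 mm ⇒ Resistant
Chloramphenicol 18 mm: ≤ 18 mm — Resistant
Minocycline 8 mm: ≤ 10 mm ⇒ resistant
Meropenem (14 mm) ≤ 14 mm → Resistant
Imipenem: 2 μg/mL is ≥ 2 μg/mL ⇒ R
Nafcillin (0.12 μg/mL) ≤ 0.25 μg/mL → S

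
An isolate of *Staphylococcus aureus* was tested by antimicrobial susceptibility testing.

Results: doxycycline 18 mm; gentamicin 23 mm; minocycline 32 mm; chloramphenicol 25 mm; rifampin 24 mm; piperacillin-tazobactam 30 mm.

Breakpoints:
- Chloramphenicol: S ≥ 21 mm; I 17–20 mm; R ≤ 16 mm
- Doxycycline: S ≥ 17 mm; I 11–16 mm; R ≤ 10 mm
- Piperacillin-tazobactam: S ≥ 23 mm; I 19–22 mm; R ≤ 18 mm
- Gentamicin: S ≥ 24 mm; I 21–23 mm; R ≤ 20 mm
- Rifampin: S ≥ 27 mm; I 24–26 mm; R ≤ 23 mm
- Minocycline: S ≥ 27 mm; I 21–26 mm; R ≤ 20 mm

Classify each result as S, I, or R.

S, I, S, S, I, S

Doxycycline: 18 mm is ≥ 17 mm ⇒ susceptible
Gentamicin: 23 mm is in 21–23 mm ⇒ Intermediate
Minocycline (32 mm) ≥ 27 mm ⇒ susceptible
Chloramphenicol (25 mm) ≥ 21 mm ⇒ Susceptible
Rifampin 24 mm: in 24–26 mm — Intermediate
Piperacillin-tazobactam 30 mm: ≥ 23 mm → S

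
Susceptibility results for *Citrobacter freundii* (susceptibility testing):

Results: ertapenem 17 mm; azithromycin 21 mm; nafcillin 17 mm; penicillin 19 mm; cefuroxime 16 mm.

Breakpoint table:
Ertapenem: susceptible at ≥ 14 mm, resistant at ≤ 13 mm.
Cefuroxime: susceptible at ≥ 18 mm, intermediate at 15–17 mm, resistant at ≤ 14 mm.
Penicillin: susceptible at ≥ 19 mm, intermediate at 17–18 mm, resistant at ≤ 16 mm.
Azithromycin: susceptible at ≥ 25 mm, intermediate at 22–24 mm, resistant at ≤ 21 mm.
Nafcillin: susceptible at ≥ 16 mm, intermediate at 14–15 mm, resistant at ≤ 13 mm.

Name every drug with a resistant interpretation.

azithromycin

Ertapenem: 17 mm is ≥ 14 mm — susceptible
Azithromycin: 21 mm is ≤ 21 mm ⇒ resistant
Nafcillin (17 mm) ≥ 16 mm → susceptible
Penicillin: 19 mm is ≥ 19 mm → susceptible
Cefuroxime: 16 mm is in 15–17 mm ⇒ intermediate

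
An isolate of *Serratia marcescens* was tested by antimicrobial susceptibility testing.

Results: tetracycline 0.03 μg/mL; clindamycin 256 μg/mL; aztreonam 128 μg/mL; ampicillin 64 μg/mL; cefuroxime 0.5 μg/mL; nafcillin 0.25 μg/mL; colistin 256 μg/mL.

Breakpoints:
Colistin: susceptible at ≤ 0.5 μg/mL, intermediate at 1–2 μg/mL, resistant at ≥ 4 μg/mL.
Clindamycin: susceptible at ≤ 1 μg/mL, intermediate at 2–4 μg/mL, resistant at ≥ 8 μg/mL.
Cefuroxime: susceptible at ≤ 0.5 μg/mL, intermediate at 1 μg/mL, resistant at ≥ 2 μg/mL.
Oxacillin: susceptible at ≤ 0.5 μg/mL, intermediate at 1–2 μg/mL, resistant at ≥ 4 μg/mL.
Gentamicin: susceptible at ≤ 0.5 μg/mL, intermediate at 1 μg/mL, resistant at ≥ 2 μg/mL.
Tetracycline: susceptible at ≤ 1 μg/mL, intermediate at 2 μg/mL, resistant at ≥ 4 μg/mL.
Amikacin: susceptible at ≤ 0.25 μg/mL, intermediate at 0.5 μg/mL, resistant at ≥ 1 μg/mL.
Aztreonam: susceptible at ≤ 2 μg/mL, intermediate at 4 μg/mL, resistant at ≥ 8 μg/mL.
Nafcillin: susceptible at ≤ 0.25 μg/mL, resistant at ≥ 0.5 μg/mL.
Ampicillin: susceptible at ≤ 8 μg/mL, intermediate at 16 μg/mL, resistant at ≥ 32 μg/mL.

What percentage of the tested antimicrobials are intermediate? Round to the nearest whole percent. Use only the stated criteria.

0%

Tetracycline: 0.03 μg/mL is ≤ 1 μg/mL → susceptible
Clindamycin 256 μg/mL: ≥ 8 μg/mL → resistant
Aztreonam: 128 μg/mL is ≥ 8 μg/mL — R
Ampicillin 64 μg/mL: ≥ 32 μg/mL — R
Cefuroxime: 0.5 μg/mL is ≤ 0.5 μg/mL ⇒ S
Nafcillin 0.25 μg/mL: ≤ 0.25 μg/mL → susceptible
Colistin: 256 μg/mL is ≥ 4 μg/mL — resistant
Intermediate: 0/7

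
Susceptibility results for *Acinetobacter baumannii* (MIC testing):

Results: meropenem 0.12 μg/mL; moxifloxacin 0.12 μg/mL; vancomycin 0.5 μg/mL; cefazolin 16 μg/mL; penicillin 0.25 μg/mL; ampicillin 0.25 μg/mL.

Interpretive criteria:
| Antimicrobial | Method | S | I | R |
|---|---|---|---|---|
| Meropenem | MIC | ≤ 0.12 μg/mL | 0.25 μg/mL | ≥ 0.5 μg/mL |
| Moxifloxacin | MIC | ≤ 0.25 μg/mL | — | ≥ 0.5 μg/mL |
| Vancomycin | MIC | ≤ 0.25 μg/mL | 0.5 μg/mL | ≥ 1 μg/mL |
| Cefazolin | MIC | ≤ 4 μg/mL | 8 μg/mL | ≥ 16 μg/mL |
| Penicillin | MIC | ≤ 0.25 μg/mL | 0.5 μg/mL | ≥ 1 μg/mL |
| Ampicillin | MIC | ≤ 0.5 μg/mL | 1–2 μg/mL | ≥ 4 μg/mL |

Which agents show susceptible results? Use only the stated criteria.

meropenem, moxifloxacin, penicillin, ampicillin

Meropenem: 0.12 μg/mL is ≤ 0.12 μg/mL ⇒ Susceptible
Moxifloxacin (0.12 μg/mL) ≤ 0.25 μg/mL — Susceptible
Vancomycin: 0.5 μg/mL is = 0.5 μg/mL → I
Cefazolin (16 μg/mL) ≥ 16 μg/mL — R
Penicillin 0.25 μg/mL: ≤ 0.25 μg/mL — S
Ampicillin: 0.25 μg/mL is ≤ 0.5 μg/mL ⇒ susceptible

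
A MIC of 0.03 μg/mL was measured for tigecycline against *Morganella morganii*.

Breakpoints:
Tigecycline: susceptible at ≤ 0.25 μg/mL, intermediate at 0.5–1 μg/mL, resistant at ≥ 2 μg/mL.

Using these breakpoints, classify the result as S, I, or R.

Tigecycline 0.03 μg/mL: ≤ 0.25 μg/mL → S

S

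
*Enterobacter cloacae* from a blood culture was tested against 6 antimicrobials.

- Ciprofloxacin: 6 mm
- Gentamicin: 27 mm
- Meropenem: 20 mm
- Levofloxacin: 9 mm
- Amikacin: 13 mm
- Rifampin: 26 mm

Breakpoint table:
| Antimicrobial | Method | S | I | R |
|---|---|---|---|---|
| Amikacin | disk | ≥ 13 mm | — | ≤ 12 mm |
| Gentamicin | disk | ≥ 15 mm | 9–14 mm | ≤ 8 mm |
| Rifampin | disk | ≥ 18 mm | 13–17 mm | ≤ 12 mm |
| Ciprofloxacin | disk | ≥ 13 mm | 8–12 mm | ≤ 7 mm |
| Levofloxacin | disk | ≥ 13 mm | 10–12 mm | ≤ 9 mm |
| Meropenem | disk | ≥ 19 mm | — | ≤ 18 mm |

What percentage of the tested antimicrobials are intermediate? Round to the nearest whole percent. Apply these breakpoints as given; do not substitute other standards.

0%

Ciprofloxacin (6 mm) ≤ 7 mm → resistant
Gentamicin 27 mm: ≥ 15 mm → S
Meropenem 20 mm: ≥ 19 mm → S
Levofloxacin (9 mm) ≤ 9 mm — R
Amikacin 13 mm: ≥ 13 mm — susceptible
Rifampin (26 mm) ≥ 18 mm ⇒ S
Intermediate: 0/6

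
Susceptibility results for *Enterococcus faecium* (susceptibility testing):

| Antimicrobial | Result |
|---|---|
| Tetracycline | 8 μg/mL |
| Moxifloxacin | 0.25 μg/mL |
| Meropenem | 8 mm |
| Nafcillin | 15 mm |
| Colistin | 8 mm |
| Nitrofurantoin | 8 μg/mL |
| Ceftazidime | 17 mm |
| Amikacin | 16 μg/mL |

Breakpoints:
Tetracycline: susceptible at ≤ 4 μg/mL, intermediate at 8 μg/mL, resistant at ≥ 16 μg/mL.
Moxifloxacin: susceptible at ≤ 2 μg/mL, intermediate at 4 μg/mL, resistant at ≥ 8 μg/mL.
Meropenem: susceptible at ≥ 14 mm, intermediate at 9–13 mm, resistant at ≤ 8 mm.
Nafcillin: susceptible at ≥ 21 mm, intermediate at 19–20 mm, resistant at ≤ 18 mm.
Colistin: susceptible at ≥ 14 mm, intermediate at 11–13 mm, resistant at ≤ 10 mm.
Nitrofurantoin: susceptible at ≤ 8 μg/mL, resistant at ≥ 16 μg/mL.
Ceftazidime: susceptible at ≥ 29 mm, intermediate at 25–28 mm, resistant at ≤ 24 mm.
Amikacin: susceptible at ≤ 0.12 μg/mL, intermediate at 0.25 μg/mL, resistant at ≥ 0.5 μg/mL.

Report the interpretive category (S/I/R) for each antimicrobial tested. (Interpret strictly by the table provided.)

Tetracycline: 8 μg/mL is = 8 μg/mL — Intermediate
Moxifloxacin: 0.25 μg/mL is ≤ 2 μg/mL — susceptible
Meropenem 8 mm: ≤ 8 mm ⇒ Resistant
Nafcillin 15 mm: ≤ 18 mm → Resistant
Colistin: 8 mm is ≤ 10 mm — R
Nitrofurantoin 8 μg/mL: ≤ 8 μg/mL ⇒ Susceptible
Ceftazidime: 17 mm is ≤ 24 mm — Resistant
Amikacin (16 μg/mL) ≥ 0.5 μg/mL — resistant

I, S, R, R, R, S, R, R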